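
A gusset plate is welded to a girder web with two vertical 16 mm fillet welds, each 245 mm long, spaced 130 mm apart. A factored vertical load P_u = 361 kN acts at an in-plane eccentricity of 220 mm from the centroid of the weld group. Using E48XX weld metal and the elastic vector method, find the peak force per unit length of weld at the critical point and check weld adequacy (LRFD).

f_max ≈ 2860 N/mm; NOT adequate

E48XX → F_EXX = 480 MPa.
Total weld length L_w = 490 mm. Treat welds as unit-width lines.
Polar moment about centroid: J = 2[d³/12 + d(b/2)²] = 2[245³/12 + 245×65²] = 4521000 mm³.
Direct shear f_v = P/L_w = 361×10³ / 490 = 736.7 N/mm (vertical).
Torsion M = P·e = 361×10³ × 220 = 79420000 N·mm.
Critical point at (x, y) = (65, 122.5) from centroid. f_tx = M·y/J = 2152 N/mm; f_ty = M·x/J = 1142 N/mm.
Resultant f_max = √[f_tx² + (f_v + f_ty)²] = √[2152² + (736.7 + 1142)²] = 2856 N/mm.
Capacity per unit length: φr_n = 0.75 × 0.6 × 480 × (0.707 × 16) = 2443 N/mm.
2856 > 2443 → NOT adequate.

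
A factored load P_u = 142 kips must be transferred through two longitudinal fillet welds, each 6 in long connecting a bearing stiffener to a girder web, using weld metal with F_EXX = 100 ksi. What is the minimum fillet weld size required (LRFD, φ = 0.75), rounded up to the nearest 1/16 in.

w = 3/8 in

Total weld length L = 12 in.
Required throat t_e = P_u / (φ × 0.6 F_EXX × L) = 142 / (0.75 × 0.6 × 100 × 12) = 0.263 in.
Required leg w = t_e / 0.707 = 0.3719 in → use 3/8 in.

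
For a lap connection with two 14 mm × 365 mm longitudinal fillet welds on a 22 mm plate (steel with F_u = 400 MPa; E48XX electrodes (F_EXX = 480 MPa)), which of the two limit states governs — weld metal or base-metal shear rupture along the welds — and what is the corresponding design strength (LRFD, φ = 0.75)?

φR_n ≈ 1560 kN (weld metal governs)

t_e = 0.707 × 14 = 9.898 mm; L = 730 mm.
Weld metal: φR_n = 0.75 × 0.6 × 480 × 9.898 × 730 × 10⁻³ = 1561 kN.
Base metal (shear rupture): φR_n = 0.75 × 0.6 × 400 × 22 × 730 × 10⁻³ = 2891 kN.
Governing: weld metal.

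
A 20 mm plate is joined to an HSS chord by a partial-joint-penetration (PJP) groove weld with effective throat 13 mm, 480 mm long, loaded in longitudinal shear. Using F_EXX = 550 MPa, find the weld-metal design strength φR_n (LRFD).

Effective throat (given) t_e = 13 mm.
A_we = 13 × 480 = 6240 mm².
F_nw = 0.6 F_EXX = 330 MPa.
φR_n = 0.75 × 330 × 6240 × 10⁻³ = 1544 kN.

φR_n ≈ 1540 kN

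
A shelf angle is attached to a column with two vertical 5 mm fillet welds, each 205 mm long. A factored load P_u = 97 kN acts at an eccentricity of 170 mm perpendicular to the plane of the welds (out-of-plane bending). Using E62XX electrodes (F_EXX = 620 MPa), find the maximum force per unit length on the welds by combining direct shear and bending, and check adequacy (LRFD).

f_max ≈ 1200 N/mm; NOT adequate

L_w = 2 × 205 = 410 mm; section modulus (unit throat) S = 2 × L²/6 = 14010 mm².
Direct shear f_v = P/L_w = 97×10³/410 = 236.6 N/mm.
Moment M = P × e = 97×10³ × 170 = 16490000 N·mm; bending f_b = M/S = 1177 N/mm.
f_max = √(f_v² + f_b²) = √(236.6² + 1177²) = 1201 N/mm.
φr_n = 0.75 × 0.6 × 620 × (0.707 × 5) = 986.3 N/mm → NOT adequate.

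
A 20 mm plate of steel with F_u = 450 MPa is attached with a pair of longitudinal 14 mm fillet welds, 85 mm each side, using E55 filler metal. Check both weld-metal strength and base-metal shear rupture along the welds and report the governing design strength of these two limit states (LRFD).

φR_n ≈ 416 kN (weld metal governs)

E55XX → F_EXX = 550 MPa.
t_e = 0.707 × 14 = 9.898 mm; L = 170 mm.
Weld metal: φR_n = 0.75 × 0.6 × 550 × 9.898 × 170 × 10⁻³ = 416.5 kN.
Base metal (shear rupture): φR_n = 0.75 × 0.6 × 450 × 20 × 170 × 10⁻³ = 688.5 kN.
Governing: weld metal.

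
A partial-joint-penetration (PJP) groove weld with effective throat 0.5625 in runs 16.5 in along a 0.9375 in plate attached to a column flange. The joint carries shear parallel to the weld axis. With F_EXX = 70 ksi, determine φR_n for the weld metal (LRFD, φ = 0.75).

φR_n ≈ 292 kip

Effective throat (given) t_e = 0.5625 in.
A_we = 0.5625 × 16.5 = 9.281 in².
F_nw = 0.6 F_EXX = 42 ksi.
φR_n = 0.75 × 42 × 9.281 = 292.4 kip.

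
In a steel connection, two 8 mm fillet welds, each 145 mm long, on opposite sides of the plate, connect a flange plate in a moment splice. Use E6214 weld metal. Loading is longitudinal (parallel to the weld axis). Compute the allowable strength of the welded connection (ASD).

E62XX → F_EXX = 620 MPa.
Effective throat t_e = 0.707 × 8 = 5.656 mm.
Total length L = 290 mm; A_we = 5.656 × 290 = 1640 mm².
F_nw = 0.6 F_EXX = 0.6 × 620 = 372 MPa.
R_n = 372 × 1640 × 10⁻³ = 610.2 kN; R_n/Ω = 610.2/2.0 = 305.1 kN.

R_n/Ω ≈ 305 kN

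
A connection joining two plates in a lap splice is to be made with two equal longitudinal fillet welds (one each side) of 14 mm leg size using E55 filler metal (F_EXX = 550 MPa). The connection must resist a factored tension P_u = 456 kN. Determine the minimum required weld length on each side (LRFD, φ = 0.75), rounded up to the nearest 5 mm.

Throat t_e = 0.707 × 14 = 9.898 mm.
φr_n = 0.75 × 0.6 × 550 × 9.898 × 10⁻³ = 2.45 kN/mm.
L_req = P_u / φr_n = 456 / 2.45 = 186.1 mm total.
Per side: 186.1 / 2 = 93.07 mm.
Round up → use L = 95 mm on each side.

L = 95 mm on each side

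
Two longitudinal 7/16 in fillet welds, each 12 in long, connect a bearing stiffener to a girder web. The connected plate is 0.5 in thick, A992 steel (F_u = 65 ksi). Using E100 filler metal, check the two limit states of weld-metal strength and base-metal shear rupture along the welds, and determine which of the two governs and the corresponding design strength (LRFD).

E100XX → F_EXX = 100 ksi.
t_e = 0.707 × 0.4375 = 0.3093 in; L = 24 in.
Weld metal: φR_n = 0.75 × 0.6 × 100 × 0.3093 × 24 = 334.1 kips.
Base metal (shear rupture): φR_n = 0.75 × 0.6 × 65 × 0.5 × 24 = 351 kips.
Governing: weld metal.

φR_n ≈ 334 kips (weld metal governs)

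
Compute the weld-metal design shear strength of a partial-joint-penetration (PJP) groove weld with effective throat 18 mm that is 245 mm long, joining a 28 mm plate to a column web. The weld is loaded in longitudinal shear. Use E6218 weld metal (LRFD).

E62XX → F_EXX = 620 MPa.
Effective throat (given) t_e = 18 mm.
A_we = 18 × 245 = 4410 mm².
F_nw = 0.6 F_EXX = 372 MPa.
φR_n = 0.75 × 372 × 4410 × 10⁻³ = 1230 kN.

φR_n ≈ 1230 kN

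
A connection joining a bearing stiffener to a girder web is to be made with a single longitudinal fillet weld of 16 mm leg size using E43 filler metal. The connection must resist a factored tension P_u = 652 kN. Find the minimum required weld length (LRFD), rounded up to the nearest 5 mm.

E43XX → F_EXX = 430 MPa.
Throat t_e = 0.707 × 16 = 11.31 mm.
φr_n = 0.75 × 0.6 × 430 × 11.31 × 10⁻³ = 2.189 kN/mm.
L_req = P_u / φr_n = 652 / 2.189 = 297.9 mm total.
Round up → use L = 300 mm.

L = 300 mm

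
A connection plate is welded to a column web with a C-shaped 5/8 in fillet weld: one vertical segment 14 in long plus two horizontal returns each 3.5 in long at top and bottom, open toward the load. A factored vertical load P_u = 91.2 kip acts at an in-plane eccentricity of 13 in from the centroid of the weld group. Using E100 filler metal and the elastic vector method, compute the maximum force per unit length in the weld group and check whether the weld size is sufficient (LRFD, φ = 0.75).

f_max ≈ 17.3 kip/in; adequate

E100XX → F_EXX = 100 ksi.
Total weld length L_w = 21 in. Treat welds as unit-width lines.
Centroid: x̄ = 2×3.5×1.75 / 21 = 0.5833 in from the vertical weld.
Polar moment about centroid: J = I_x + I_y = [14³/12 + 2×3.5×7²] + [14×0.5833² + 2(3.5³/12 + 3.5×1.167²)] = 593.1 in³.
Direct shear f_v = P/L_w = 91.2 / 21 = 4.343 kip/in (vertical).
Torsion M = P·e = 91.2 × 13 = 1185.6 kip·in.
Critical point at (x, y) = (2.917, 7) from centroid. f_tx = M·y/J = 13.99 kip/in; f_ty = M·x/J = 5.83 kip/in.
Resultant f_max = √[f_tx² + (f_v + f_ty)²] = √[13.99² + (4.343 + 5.83)²] = 17.3 kip/in.
Capacity per unit length: φr_n = 0.75 × 0.6 × 100 × (0.707 × 0.625) = 19.88 kip/in.
17.3 ≤ 19.88 → adequate.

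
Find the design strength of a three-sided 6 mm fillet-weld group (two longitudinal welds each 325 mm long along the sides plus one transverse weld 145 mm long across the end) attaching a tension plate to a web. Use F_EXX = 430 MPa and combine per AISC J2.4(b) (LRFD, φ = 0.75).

φR_n ≈ 653 kN

t_e = 0.707 × 6 = 4.242 mm.
R_nwl = 0.6 × 430 × 4.242 × 650 × 10⁻³ = 711.4 kN (longitudinal, 2 welds).
R_nwt = 0.6 × 430 × 4.242 × 145 × 10⁻³ = 158.7 kN (transverse, base value).
(i) R_nwl + R_nwt = 870.1 kN; (ii) 0.85 R_nwl + 1.5 R_nwt = 842.7 kN.
R_n = max = 870.1 kN [governs: (i)]; φR_n = 652.6 kN.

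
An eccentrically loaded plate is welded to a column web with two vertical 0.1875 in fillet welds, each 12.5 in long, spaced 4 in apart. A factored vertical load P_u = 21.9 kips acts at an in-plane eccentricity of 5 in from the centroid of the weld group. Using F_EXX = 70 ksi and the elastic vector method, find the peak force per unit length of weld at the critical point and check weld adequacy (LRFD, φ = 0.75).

f_max ≈ 2.13 kip/in; adequate

Total weld length L_w = 25 in. Treat welds as unit-width lines.
Polar moment about centroid: J = 2[d³/12 + d(b/2)²] = 2[12.5³/12 + 12.5×2²] = 425.5 in³.
Direct shear f_v = P/L_w = 21.9 / 25 = 0.876 kip/in (vertical).
Torsion M = P·e = 21.9 × 5 = 109.5 kip·in.
Critical point at (x, y) = (2, 6.25) from centroid. f_tx = M·y/J = 1.608 kip/in; f_ty = M·x/J = 0.5147 kip/in.
Resultant f_max = √[f_tx² + (f_v + f_ty)²] = √[1.608² + (0.876 + 0.5147)²] = 2.126 kip/in.
Capacity per unit length: φr_n = 0.75 × 0.6 × 70 × (0.707 × 0.1875) = 4.176 kip/in.
2.126 ≤ 4.176 → adequate.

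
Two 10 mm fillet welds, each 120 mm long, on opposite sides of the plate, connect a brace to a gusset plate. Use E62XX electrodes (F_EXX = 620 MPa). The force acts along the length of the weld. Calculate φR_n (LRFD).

Effective throat t_e = 0.707 × 10 = 7.07 mm.
Total length L = 240 mm; A_we = 7.07 × 240 = 1697 mm².
F_nw = 0.6 F_EXX = 0.6 × 620 = 372 MPa.
φR_n = 0.75 × 372 × 1697 × 10⁻³ = 473.4 kN.

φR_n ≈ 473 kN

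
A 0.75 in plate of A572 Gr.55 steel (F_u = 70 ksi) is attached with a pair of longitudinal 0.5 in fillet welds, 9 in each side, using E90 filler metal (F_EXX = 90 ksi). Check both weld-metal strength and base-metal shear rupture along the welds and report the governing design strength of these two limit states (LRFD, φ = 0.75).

φR_n ≈ 258 kip (weld metal governs)

t_e = 0.707 × 0.5 = 0.3535 in; L = 18 in.
Weld metal: φR_n = 0.75 × 0.6 × 90 × 0.3535 × 18 = 257.7 kip.
Base metal (shear rupture): φR_n = 0.75 × 0.6 × 70 × 0.75 × 18 = 425.2 kip.
Governing: weld metal.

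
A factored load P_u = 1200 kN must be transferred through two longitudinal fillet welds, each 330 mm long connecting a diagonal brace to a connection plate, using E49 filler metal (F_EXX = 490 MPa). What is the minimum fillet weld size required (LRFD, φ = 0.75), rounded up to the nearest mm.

Total weld length L = 660 mm.
Required throat t_e = P_u / (φ × 0.6 F_EXX × L) = 1200 / (0.75 × 0.6 × 490 × 660 × 10⁻³) = 8.246 mm.
Required leg w = t_e / 0.707 = 11.66 mm → use 12 mm.

w = 12 mm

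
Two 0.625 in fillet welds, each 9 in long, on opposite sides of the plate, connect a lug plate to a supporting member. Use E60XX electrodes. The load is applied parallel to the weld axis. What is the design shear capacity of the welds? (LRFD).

E60XX → F_EXX = 60 ksi.
Effective throat t_e = 0.707 × 0.625 = 0.4419 in.
Total length L = 18 in; A_we = 0.4419 × 18 = 7.954 in².
F_nw = 0.6 F_EXX = 0.6 × 60 = 36 ksi.
φR_n = 0.75 × 36 × 7.954 = 214.8 kips.

φR_n ≈ 215 kips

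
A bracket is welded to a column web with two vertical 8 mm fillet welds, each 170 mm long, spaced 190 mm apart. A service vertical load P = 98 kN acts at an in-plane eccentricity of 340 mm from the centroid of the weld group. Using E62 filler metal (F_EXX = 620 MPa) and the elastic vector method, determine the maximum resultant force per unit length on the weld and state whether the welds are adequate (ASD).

f_max ≈ 1320 N/mm; NOT adequate

Total weld length L_w = 340 mm. Treat welds as unit-width lines.
Polar moment about centroid: J = 2[d³/12 + d(b/2)²] = 2[170³/12 + 170×95²] = 3887000 mm³.
Direct shear f_v = P/L_w = 98×10³ / 340 = 288.2 N/mm (vertical).
Torsion M = P·e = 98×10³ × 340 = 33320000 N·mm.
Critical point at (x, y) = (95, 85) from centroid. f_tx = M·y/J = 728.6 N/mm; f_ty = M·x/J = 814.3 N/mm.
Resultant f_max = √[f_tx² + (f_v + f_ty)²] = √[728.6² + (288.2 + 814.3)²] = 1322 N/mm.
Capacity per unit length: r_n/Ω = (1/2.0) × 0.6 × 620 × (0.707 × 8) = 1052 N/mm.
1322 > 1052 → NOT adequate.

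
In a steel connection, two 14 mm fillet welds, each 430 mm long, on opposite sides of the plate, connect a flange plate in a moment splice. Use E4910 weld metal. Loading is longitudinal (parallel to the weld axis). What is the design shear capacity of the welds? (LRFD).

E49XX → F_EXX = 490 MPa.
Effective throat t_e = 0.707 × 14 = 9.898 mm.
Total length L = 860 mm; A_we = 9.898 × 860 = 8512 mm².
F_nw = 0.6 F_EXX = 0.6 × 490 = 294 MPa.
φR_n = 0.75 × 294 × 8512 × 10⁻³ = 1877 kN.

φR_n ≈ 1880 kN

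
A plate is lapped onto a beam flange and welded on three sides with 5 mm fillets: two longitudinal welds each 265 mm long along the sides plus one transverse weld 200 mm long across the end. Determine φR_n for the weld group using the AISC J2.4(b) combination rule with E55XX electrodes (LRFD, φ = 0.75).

E55XX → F_EXX = 550 MPa.
t_e = 0.707 × 5 = 3.535 mm.
R_nwl = 0.6 × 550 × 3.535 × 530 × 10⁻³ = 618.3 kN (longitudinal, 2 welds).
R_nwt = 0.6 × 550 × 3.535 × 200 × 10⁻³ = 233.3 kN (transverse, base value).
(i) R_nwl + R_nwt = 851.6 kN; (ii) 0.85 R_nwl + 1.5 R_nwt = 875.5 kN.
R_n = max = 875.5 kN [governs: (ii)]; φR_n = 656.6 kN.

φR_n ≈ 657 kN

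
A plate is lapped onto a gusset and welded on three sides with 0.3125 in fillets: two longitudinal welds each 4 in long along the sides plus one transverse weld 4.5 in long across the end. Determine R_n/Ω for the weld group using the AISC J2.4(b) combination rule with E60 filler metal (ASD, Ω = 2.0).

E60XX → F_EXX = 60 ksi.
t_e = 0.707 × 0.3125 = 0.2209 in.
R_nwl = 0.6 × 60 × 0.2209 × 8 = 63.63 kips (longitudinal, 2 welds).
R_nwt = 0.6 × 60 × 0.2209 × 4.5 = 35.79 kips (transverse, base value).
(i) R_nwl + R_nwt = 99.42 kips; (ii) 0.85 R_nwl + 1.5 R_nwt = 107.8 kips.
R_n = max = 107.8 kips [governs: (ii)]; R_n/Ω = 53.89 kips.

R_n/Ω ≈ 53.9 kips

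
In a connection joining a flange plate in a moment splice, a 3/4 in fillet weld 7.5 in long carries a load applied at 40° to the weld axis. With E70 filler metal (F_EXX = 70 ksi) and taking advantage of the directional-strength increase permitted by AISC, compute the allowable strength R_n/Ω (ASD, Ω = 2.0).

t_e = 0.707 × 0.75 = 0.5302 in; A_we = 0.5302 × 7.5 = 3.977 in².
Directional factor: 1.0 + 0.5 sin^1.5(40°) = 1.258.
F_nw = 0.6 × 70 × 1.258 = 52.82 ksi.
R_n/Ω = (52.82 × 3.977) / 2.0 = 105 kips.

R_n/Ω ≈ 105 kips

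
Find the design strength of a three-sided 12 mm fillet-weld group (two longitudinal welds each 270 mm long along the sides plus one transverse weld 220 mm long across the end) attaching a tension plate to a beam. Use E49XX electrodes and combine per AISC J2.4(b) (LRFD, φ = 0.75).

φR_n ≈ 1480 kN

E49XX → F_EXX = 490 MPa.
t_e = 0.707 × 12 = 8.484 mm.
R_nwl = 0.6 × 490 × 8.484 × 540 × 10⁻³ = 1347 kN (longitudinal, 2 welds).
R_nwt = 0.6 × 490 × 8.484 × 220 × 10⁻³ = 548.7 kN (transverse, base value).
(i) R_nwl + R_nwt = 1896 kN; (ii) 0.85 R_nwl + 1.5 R_nwt = 1968 kN.
R_n = max = 1968 kN [governs: (ii)]; φR_n = 1476 kN.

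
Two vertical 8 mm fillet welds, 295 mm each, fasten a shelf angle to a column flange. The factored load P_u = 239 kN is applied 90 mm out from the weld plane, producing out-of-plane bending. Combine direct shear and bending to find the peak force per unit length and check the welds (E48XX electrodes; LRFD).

f_max ≈ 845 N/mm; adequate

E48XX → F_EXX = 480 MPa.
L_w = 2 × 295 = 590 mm; section modulus (unit throat) S = 2 × L²/6 = 29010 mm².
Direct shear f_v = P/L_w = 239×10³/590 = 405.1 N/mm.
Moment M = P × e = 239×10³ × 90 = 21510000 N·mm; bending f_b = M/S = 741.5 N/mm.
f_max = √(f_v² + f_b²) = √(405.1² + 741.5²) = 844.9 N/mm.
φr_n = 0.75 × 0.6 × 480 × (0.707 × 8) = 1222 N/mm → adequate.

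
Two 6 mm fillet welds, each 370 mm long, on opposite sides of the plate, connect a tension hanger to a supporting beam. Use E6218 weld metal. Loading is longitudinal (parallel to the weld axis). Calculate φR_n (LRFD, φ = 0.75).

φR_n ≈ 876 kN

E62XX → F_EXX = 620 MPa.
Effective throat t_e = 0.707 × 6 = 4.242 mm.
Total length L = 740 mm; A_we = 4.242 × 740 = 3139 mm².
F_nw = 0.6 F_EXX = 0.6 × 620 = 372 MPa.
φR_n = 0.75 × 372 × 3139 × 10⁻³ = 875.8 kN.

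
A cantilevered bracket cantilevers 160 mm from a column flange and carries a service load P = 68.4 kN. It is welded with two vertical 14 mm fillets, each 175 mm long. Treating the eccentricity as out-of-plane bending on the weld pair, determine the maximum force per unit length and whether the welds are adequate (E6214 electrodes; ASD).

E62XX → F_EXX = 620 MPa.
L_w = 2 × 175 = 350 mm; section modulus (unit throat) S = 2 × L²/6 = 10210 mm².
Direct shear f_v = P/L_w = 68.4×10³/350 = 195.4 N/mm.
Moment M = P × e = 68.4×10³ × 160 = 10944000 N·mm; bending f_b = M/S = 1072 N/mm.
f_max = √(f_v² + f_b²) = √(195.4² + 1072²) = 1090 N/mm.
r_n/Ω = (1/2.0) × 0.6 × 620 × (0.707 × 14) = 1841 N/mm → adequate.

f_max ≈ 1090 N/mm; adequate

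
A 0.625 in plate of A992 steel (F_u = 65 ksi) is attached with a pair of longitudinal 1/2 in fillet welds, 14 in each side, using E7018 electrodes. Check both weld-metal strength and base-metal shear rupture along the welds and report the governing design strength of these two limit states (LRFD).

φR_n ≈ 312 kip (weld metal governs)

E70XX → F_EXX = 70 ksi.
t_e = 0.707 × 0.5 = 0.3535 in; L = 28 in.
Weld metal: φR_n = 0.75 × 0.6 × 70 × 0.3535 × 28 = 311.8 kip.
Base metal (shear rupture): φR_n = 0.75 × 0.6 × 65 × 0.625 × 28 = 511.9 kip.
Governing: weld metal.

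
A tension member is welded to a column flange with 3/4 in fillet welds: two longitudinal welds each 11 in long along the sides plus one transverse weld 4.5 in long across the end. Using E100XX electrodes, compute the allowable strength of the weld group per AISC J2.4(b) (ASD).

R_n/Ω ≈ 422 kips

E100XX → F_EXX = 100 ksi.
t_e = 0.707 × 0.75 = 0.5302 in.
R_nwl = 0.6 × 100 × 0.5302 × 22 = 699.9 kips (longitudinal, 2 welds).
R_nwt = 0.6 × 100 × 0.5302 × 4.5 = 143.2 kips (transverse, base value).
(i) R_nwl + R_nwt = 843.1 kips; (ii) 0.85 R_nwl + 1.5 R_nwt = 809.7 kips.
R_n = max = 843.1 kips [governs: (i)]; R_n/Ω = 421.5 kips.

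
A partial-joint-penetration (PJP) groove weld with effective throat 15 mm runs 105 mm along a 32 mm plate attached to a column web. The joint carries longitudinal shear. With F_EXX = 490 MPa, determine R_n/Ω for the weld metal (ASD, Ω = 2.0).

R_n/Ω ≈ 232 kN

Effective throat (given) t_e = 15 mm.
A_we = 15 × 105 = 1575 mm².
F_nw = 0.6 F_EXX = 294 MPa.
R_n/Ω = (294 × 1575) / 2.0 × 10⁻³ = 231.5 kN.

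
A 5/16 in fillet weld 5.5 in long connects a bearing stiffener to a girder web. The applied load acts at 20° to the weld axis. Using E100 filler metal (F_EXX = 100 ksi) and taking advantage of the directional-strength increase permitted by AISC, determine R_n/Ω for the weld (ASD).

t_e = 0.707 × 0.3125 = 0.2209 in; A_we = 0.2209 × 5.5 = 1.215 in².
Directional factor: 1.0 + 0.5 sin^1.5(20°) = 1.1.
F_nw = 0.6 × 100 × 1.1 = 66 ksi.
R_n/Ω = (66 × 1.215) / 2.0 = 40.1 kips.

R_n/Ω ≈ 40.1 kips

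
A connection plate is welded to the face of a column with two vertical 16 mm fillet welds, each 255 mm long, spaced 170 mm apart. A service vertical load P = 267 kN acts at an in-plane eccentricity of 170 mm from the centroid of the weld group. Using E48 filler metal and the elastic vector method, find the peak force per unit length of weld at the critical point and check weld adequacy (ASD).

E48XX → F_EXX = 480 MPa.
Total weld length L_w = 510 mm. Treat welds as unit-width lines.
Polar moment about centroid: J = 2[d³/12 + d(b/2)²] = 2[255³/12 + 255×85²] = 6448000 mm³.
Direct shear f_v = P/L_w = 267×10³ / 510 = 523.5 N/mm (vertical).
Torsion M = P·e = 267×10³ × 170 = 45390000 N·mm.
Critical point at (x, y) = (85, 127.5) from centroid. f_tx = M·y/J = 897.5 N/mm; f_ty = M·x/J = 598.3 N/mm.
Resultant f_max = √[f_tx² + (f_v + f_ty)²] = √[897.5² + (523.5 + 598.3)²] = 1437 N/mm.
Capacity per unit length: r_n/Ω = (1/2.0) × 0.6 × 480 × (0.707 × 16) = 1629 N/mm.
1437 ≤ 1629 → adequate.

f_max ≈ 1440 N/mm; adequate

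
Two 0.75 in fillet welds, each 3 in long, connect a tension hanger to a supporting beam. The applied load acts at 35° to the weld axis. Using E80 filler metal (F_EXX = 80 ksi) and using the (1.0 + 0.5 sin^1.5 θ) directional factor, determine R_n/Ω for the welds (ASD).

R_n/Ω ≈ 92.9 kips

t_e = 0.707 × 0.75 = 0.5302 in; A_we = 0.5302 × 6 = 3.181 in².
Directional factor: 1.0 + 0.5 sin^1.5(35°) = 1.217.
F_nw = 0.6 × 80 × 1.217 = 58.43 ksi.
R_n/Ω = (58.43 × 3.181) / 2.0 = 92.94 kips.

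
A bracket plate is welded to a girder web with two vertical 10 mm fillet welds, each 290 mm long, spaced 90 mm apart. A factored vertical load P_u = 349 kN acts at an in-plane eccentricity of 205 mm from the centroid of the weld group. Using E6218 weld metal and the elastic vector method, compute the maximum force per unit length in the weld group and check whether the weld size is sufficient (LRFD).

E62XX → F_EXX = 620 MPa.
Total weld length L_w = 580 mm. Treat welds as unit-width lines.
Polar moment about centroid: J = 2[d³/12 + d(b/2)²] = 2[290³/12 + 290×45²] = 5239000 mm³.
Direct shear f_v = P/L_w = 349×10³ / 580 = 601.7 N/mm (vertical).
Torsion M = P·e = 349×10³ × 205 = 71545000 N·mm.
Critical point at (x, y) = (45, 145) from centroid. f_tx = M·y/J = 1980 N/mm; f_ty = M·x/J = 614.5 N/mm.
Resultant f_max = √[f_tx² + (f_v + f_ty)²] = √[1980² + (601.7 + 614.5)²] = 2324 N/mm.
Capacity per unit length: φr_n = 0.75 × 0.6 × 620 × (0.707 × 10) = 1973 N/mm.
2324 > 1973 → NOT adequate.

f_max ≈ 2320 N/mm; NOT adequate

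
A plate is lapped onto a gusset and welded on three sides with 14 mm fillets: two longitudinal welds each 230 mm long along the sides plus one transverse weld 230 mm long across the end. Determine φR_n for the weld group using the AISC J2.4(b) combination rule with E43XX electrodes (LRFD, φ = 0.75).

φR_n ≈ 1410 kN

E43XX → F_EXX = 430 MPa.
t_e = 0.707 × 14 = 9.898 mm.
R_nwl = 0.6 × 430 × 9.898 × 460 × 10⁻³ = 1175 kN (longitudinal, 2 welds).
R_nwt = 0.6 × 430 × 9.898 × 230 × 10⁻³ = 587.3 kN (transverse, base value).
(i) R_nwl + R_nwt = 1762 kN; (ii) 0.85 R_nwl + 1.5 R_nwt = 1880 kN.
R_n = max = 1880 kN [governs: (ii)]; φR_n = 1410 kN.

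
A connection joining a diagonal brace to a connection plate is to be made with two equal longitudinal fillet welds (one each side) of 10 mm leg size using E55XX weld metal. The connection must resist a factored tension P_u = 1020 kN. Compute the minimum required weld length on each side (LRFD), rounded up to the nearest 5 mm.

E55XX → F_EXX = 550 MPa.
Throat t_e = 0.707 × 10 = 7.07 mm.
φr_n = 0.75 × 0.6 × 550 × 7.07 × 10⁻³ = 1.75 kN/mm.
L_req = P_u / φr_n = 1020 / 1.75 = 582.9 mm total.
Per side: 582.9 / 2 = 291.5 mm.
Round up → use L = 295 mm on each side.

L = 295 mm on each side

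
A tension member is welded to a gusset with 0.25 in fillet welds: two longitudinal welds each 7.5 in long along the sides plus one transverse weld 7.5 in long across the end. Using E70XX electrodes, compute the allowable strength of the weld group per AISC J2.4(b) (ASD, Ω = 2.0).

R_n/Ω ≈ 89.1 kips

E70XX → F_EXX = 70 ksi.
t_e = 0.707 × 0.25 = 0.1767 in.
R_nwl = 0.6 × 70 × 0.1767 × 15 = 111.4 kips (longitudinal, 2 welds).
R_nwt = 0.6 × 70 × 0.1767 × 7.5 = 55.68 kips (transverse, base value).
(i) R_nwl + R_nwt = 167 kips; (ii) 0.85 R_nwl + 1.5 R_nwt = 178.2 kips.
R_n = max = 178.2 kips [governs: (ii)]; R_n/Ω = 89.08 kips.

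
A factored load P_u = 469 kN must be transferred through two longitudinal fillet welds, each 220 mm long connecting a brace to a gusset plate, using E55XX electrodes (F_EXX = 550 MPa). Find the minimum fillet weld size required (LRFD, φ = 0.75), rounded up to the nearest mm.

Total weld length L = 440 mm.
Required throat t_e = P_u / (φ × 0.6 F_EXX × L) = 469 / (0.75 × 0.6 × 550 × 440 × 10⁻³) = 4.307 mm.
Required leg w = t_e / 0.707 = 6.092 mm → use 7 mm.

w = 7 mm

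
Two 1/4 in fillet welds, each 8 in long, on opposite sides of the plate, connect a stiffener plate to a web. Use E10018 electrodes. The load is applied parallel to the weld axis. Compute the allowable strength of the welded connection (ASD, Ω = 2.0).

E100XX → F_EXX = 100 ksi.
Effective throat t_e = 0.707 × 0.25 = 0.1767 in.
Total length L = 16 in; A_we = 0.1767 × 16 = 2.828 in².
F_nw = 0.6 F_EXX = 0.6 × 100 = 60 ksi.
R_n = 60 × 2.828 = 169.7 kips; R_n/Ω = 169.7/2.0 = 84.84 kips.

R_n/Ω ≈ 84.8 kips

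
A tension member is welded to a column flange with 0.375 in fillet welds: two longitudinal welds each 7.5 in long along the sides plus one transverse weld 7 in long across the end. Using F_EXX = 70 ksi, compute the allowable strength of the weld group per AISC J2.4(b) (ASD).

R_n/Ω ≈ 129 kips

t_e = 0.707 × 0.375 = 0.2651 in.
R_nwl = 0.6 × 70 × 0.2651 × 15 = 167 kips (longitudinal, 2 welds).
R_nwt = 0.6 × 70 × 0.2651 × 7 = 77.95 kips (transverse, base value).
(i) R_nwl + R_nwt = 245 kips; (ii) 0.85 R_nwl + 1.5 R_nwt = 258.9 kips.
R_n = max = 258.9 kips [governs: (ii)]; R_n/Ω = 129.4 kips.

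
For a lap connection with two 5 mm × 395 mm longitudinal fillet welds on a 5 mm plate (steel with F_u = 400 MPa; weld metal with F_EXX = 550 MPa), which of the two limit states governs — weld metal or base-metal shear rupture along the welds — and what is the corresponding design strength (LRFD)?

φR_n ≈ 691 kN (weld metal governs)

t_e = 0.707 × 5 = 3.535 mm; L = 790 mm.
Weld metal: φR_n = 0.75 × 0.6 × 550 × 3.535 × 790 × 10⁻³ = 691.2 kN.
Base metal (shear rupture): φR_n = 0.75 × 0.6 × 400 × 5 × 790 × 10⁻³ = 711 kN.
Governing: weld metal.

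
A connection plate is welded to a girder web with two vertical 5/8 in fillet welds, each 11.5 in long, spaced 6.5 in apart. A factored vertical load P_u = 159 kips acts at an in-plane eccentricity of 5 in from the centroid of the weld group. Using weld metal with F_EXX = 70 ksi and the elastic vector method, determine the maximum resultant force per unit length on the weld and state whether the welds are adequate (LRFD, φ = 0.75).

Total weld length L_w = 23 in. Treat welds as unit-width lines.
Polar moment about centroid: J = 2[d³/12 + d(b/2)²] = 2[11.5³/12 + 11.5×3.25²] = 496.4 in³.
Direct shear f_v = P/L_w = 159 / 23 = 6.913 kip/in (vertical).
Torsion M = P·e = 159 × 5 = 795 kip·in.
Critical point at (x, y) = (3.25, 5.75) from centroid. f_tx = M·y/J = 9.208 kip/in; f_ty = M·x/J = 5.205 kip/in.
Resultant f_max = √[f_tx² + (f_v + f_ty)²] = √[9.208² + (6.913 + 5.205)²] = 15.22 kip/in.
Capacity per unit length: φr_n = 0.75 × 0.6 × 70 × (0.707 × 0.625) = 13.92 kip/in.
15.22 > 13.92 → NOT adequate.

f_max ≈ 15.2 kip/in; NOT adequate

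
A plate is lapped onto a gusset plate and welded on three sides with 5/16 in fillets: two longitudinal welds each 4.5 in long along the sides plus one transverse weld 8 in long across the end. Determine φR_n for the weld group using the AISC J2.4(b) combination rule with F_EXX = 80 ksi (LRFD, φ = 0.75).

φR_n ≈ 156 kip

t_e = 0.707 × 0.3125 = 0.2209 in.
R_nwl = 0.6 × 80 × 0.2209 × 9 = 95.44 kip (longitudinal, 2 welds).
R_nwt = 0.6 × 80 × 0.2209 × 8 = 84.84 kip (transverse, base value).
(i) R_nwl + R_nwt = 180.3 kip; (ii) 0.85 R_nwl + 1.5 R_nwt = 208.4 kip.
R_n = max = 208.4 kip [governs: (ii)]; φR_n = 156.3 kip.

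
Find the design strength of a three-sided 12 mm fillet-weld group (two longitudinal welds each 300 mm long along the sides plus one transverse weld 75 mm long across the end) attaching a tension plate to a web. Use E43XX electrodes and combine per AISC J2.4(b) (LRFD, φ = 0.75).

φR_n ≈ 1110 kN

E43XX → F_EXX = 430 MPa.
t_e = 0.707 × 12 = 8.484 mm.
R_nwl = 0.6 × 430 × 8.484 × 600 × 10⁻³ = 1313 kN (longitudinal, 2 welds).
R_nwt = 0.6 × 430 × 8.484 × 75 × 10⁻³ = 164.2 kN (transverse, base value).
(i) R_nwl + R_nwt = 1477 kN; (ii) 0.85 R_nwl + 1.5 R_nwt = 1363 kN.
R_n = max = 1477 kN [governs: (i)]; φR_n = 1108 kN.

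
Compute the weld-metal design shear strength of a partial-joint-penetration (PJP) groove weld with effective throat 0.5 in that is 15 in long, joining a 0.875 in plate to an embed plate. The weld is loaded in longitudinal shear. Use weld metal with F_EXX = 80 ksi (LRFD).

Effective throat (given) t_e = 0.5 in.
A_we = 0.5 × 15 = 7.5 in².
F_nw = 0.6 F_EXX = 48 ksi.
φR_n = 0.75 × 48 × 7.5 = 270 kips.

φR_n ≈ 270 kips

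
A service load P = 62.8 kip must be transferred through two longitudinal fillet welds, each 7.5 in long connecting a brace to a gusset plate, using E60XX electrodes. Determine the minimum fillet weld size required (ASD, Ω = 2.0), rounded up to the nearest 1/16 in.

w = 3/8 in

E60XX → F_EXX = 60 ksi.
Total weld length L = 15 in.
Required throat t_e = P × Ω / (0.6 F_EXX × L) = 62.8 × 2.0 / (0.6 × 60 × 15) = 0.2326 in.
Required leg w = t_e / 0.707 = 0.329 in → use 3/8 in.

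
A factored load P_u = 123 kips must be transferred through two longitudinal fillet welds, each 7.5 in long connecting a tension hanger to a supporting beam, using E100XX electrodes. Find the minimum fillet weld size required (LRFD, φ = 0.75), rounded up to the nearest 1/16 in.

E100XX → F_EXX = 100 ksi.
Total weld length L = 15 in.
Required throat t_e = P_u / (φ × 0.6 F_EXX × L) = 123 / (0.75 × 0.6 × 100 × 15) = 0.1822 in.
Required leg w = t_e / 0.707 = 0.2577 in → use 5/16 in.

w = 5/16 in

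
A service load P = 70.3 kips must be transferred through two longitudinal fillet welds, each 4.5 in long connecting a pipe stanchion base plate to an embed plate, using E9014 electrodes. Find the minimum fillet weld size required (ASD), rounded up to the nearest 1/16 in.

w = 7/16 in

E90XX → F_EXX = 90 ksi.
Total weld length L = 9 in.
Required throat t_e = P × Ω / (0.6 F_EXX × L) = 70.3 × 2.0 / (0.6 × 90 × 9) = 0.2893 in.
Required leg w = t_e / 0.707 = 0.4092 in → use 7/16 in.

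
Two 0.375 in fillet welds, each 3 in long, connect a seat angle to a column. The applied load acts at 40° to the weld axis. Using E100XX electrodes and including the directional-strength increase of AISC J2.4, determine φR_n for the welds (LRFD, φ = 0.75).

φR_n ≈ 90 kip

E100XX → F_EXX = 100 ksi.
t_e = 0.707 × 0.375 = 0.2651 in; A_we = 0.2651 × 6 = 1.591 in².
Directional factor: 1.0 + 0.5 sin^1.5(40°) = 1.258.
F_nw = 0.6 × 100 × 1.258 = 75.46 ksi.
φR_n = 0.75 × 75.46 × 1.591 = 90.03 kip.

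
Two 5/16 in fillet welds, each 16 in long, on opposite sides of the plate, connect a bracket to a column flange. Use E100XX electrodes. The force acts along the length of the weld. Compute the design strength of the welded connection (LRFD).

E100XX → F_EXX = 100 ksi.
Effective throat t_e = 0.707 × 0.3125 = 0.2209 in.
Total length L = 32 in; A_we = 0.2209 × 32 = 7.07 in².
F_nw = 0.6 F_EXX = 0.6 × 100 = 60 ksi.
φR_n = 0.75 × 60 × 7.07 = 318.1 kips.

φR_n ≈ 318 kips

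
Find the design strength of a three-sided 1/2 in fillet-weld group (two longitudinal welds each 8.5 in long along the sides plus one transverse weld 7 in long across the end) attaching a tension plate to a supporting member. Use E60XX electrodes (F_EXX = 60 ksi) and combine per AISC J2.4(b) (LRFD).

t_e = 0.707 × 0.5 = 0.3535 in.
R_nwl = 0.6 × 60 × 0.3535 × 17 = 216.3 kips (longitudinal, 2 welds).
R_nwt = 0.6 × 60 × 0.3535 × 7 = 89.08 kips (transverse, base value).
(i) R_nwl + R_nwt = 305.4 kips; (ii) 0.85 R_nwl + 1.5 R_nwt = 317.5 kips.
R_n = max = 317.5 kips [governs: (ii)]; φR_n = 238.1 kips.

φR_n ≈ 238 kips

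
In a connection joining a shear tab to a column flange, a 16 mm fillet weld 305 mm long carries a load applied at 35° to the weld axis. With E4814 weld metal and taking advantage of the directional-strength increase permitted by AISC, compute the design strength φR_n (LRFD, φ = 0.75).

φR_n ≈ 907 kN

E48XX → F_EXX = 480 MPa.
t_e = 0.707 × 16 = 11.31 mm; A_we = 11.31 × 305 = 3450 mm².
Directional factor: 1.0 + 0.5 sin^1.5(35°) = 1.217.
F_nw = 0.6 × 480 × 1.217 = 350.6 MPa.
φR_n = 0.75 × 350.6 × 3450 × 10⁻³ = 907.1 kN.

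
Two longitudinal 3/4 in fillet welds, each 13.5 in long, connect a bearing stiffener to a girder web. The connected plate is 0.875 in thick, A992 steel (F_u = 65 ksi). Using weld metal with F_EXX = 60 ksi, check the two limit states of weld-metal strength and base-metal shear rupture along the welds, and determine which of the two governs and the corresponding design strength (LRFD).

t_e = 0.707 × 0.75 = 0.5302 in; L = 27 in.
Weld metal: φR_n = 0.75 × 0.6 × 60 × 0.5302 × 27 = 386.6 kips.
Base metal (shear rupture): φR_n = 0.75 × 0.6 × 65 × 0.875 × 27 = 691 kips.
Governing: weld metal.

φR_n ≈ 387 kips (weld metal governs)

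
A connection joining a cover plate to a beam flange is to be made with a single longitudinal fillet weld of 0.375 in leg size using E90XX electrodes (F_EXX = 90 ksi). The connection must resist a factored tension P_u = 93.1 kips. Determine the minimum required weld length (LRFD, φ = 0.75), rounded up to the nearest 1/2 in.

L = 9 in

Throat t_e = 0.707 × 0.375 = 0.2651 in.
φr_n = 0.75 × 0.6 × 90 × 0.2651 = 10.74 kips/in.
L_req = P_u / φr_n = 93.1 / 10.74 = 8.67 in total.
Round up → use L = 9 in.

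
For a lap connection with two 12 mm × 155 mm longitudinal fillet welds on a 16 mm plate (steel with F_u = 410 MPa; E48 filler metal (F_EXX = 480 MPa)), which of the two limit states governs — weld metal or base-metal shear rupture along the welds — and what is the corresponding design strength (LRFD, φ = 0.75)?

t_e = 0.707 × 12 = 8.484 mm; L = 310 mm.
Weld metal: φR_n = 0.75 × 0.6 × 480 × 8.484 × 310 × 10⁻³ = 568.1 kN.
Base metal (shear rupture): φR_n = 0.75 × 0.6 × 410 × 16 × 310 × 10⁻³ = 915.1 kN.
Governing: weld metal.

φR_n ≈ 568 kN (weld metal governs)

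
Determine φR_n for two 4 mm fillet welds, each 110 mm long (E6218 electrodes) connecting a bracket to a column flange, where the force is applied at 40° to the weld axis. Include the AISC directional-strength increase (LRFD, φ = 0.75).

E62XX → F_EXX = 620 MPa.
t_e = 0.707 × 4 = 2.828 mm; A_we = 2.828 × 220 = 622.2 mm².
Directional factor: 1.0 + 0.5 sin^1.5(40°) = 1.258.
F_nw = 0.6 × 620 × 1.258 = 467.9 MPa.
φR_n = 0.75 × 467.9 × 622.2 × 10⁻³ = 218.3 kN.

φR_n ≈ 218 kN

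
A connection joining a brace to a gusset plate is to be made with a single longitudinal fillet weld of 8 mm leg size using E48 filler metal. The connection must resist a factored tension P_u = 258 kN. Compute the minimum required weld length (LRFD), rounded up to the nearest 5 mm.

L = 215 mm

E48XX → F_EXX = 480 MPa.
Throat t_e = 0.707 × 8 = 5.656 mm.
φr_n = 0.75 × 0.6 × 480 × 5.656 × 10⁻³ = 1.222 kN/mm.
L_req = P_u / φr_n = 258 / 1.222 = 211.2 mm total.
Round up → use L = 215 mm.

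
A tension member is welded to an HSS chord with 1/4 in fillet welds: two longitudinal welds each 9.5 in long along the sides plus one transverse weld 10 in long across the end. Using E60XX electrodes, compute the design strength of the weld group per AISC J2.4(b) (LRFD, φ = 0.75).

φR_n ≈ 149 kip

E60XX → F_EXX = 60 ksi.
t_e = 0.707 × 0.25 = 0.1767 in.
R_nwl = 0.6 × 60 × 0.1767 × 19 = 120.9 kip (longitudinal, 2 welds).
R_nwt = 0.6 × 60 × 0.1767 × 10 = 63.63 kip (transverse, base value).
(i) R_nwl + R_nwt = 184.5 kip; (ii) 0.85 R_nwl + 1.5 R_nwt = 198.2 kip.
R_n = max = 198.2 kip [governs: (ii)]; φR_n = 148.7 kip.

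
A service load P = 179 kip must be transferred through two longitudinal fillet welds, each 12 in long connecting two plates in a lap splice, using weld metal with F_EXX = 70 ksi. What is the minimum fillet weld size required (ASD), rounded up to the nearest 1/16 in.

Total weld length L = 24 in.
Required throat t_e = P × Ω / (0.6 F_EXX × L) = 179 × 2.0 / (0.6 × 70 × 24) = 0.3552 in.
Required leg w = t_e / 0.707 = 0.5023 in → use 9/16 in.

w = 9/16 in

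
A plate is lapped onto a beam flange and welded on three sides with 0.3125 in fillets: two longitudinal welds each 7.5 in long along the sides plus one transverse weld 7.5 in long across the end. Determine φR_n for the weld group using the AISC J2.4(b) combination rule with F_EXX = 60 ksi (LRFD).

φR_n ≈ 143 kips

t_e = 0.707 × 0.3125 = 0.2209 in.
R_nwl = 0.6 × 60 × 0.2209 × 15 = 119.3 kips (longitudinal, 2 welds).
R_nwt = 0.6 × 60 × 0.2209 × 7.5 = 59.65 kips (transverse, base value).
(i) R_nwl + R_nwt = 179 kips; (ii) 0.85 R_nwl + 1.5 R_nwt = 190.9 kips.
R_n = max = 190.9 kips [governs: (ii)]; φR_n = 143.2 kips.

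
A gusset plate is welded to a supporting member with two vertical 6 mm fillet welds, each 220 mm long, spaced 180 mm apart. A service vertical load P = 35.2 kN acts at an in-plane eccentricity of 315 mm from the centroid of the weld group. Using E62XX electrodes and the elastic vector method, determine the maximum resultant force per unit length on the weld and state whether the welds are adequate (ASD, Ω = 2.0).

E62XX → F_EXX = 620 MPa.
Total weld length L_w = 440 mm. Treat welds as unit-width lines.
Polar moment about centroid: J = 2[d³/12 + d(b/2)²] = 2[220³/12 + 220×90²] = 5339000 mm³.
Direct shear f_v = P/L_w = 35.2×10³ / 440 = 80 N/mm (vertical).
Torsion M = P·e = 35.2×10³ × 315 = 11088000 N·mm.
Critical point at (x, y) = (90, 110) from centroid. f_tx = M·y/J = 228.5 N/mm; f_ty = M·x/J = 186.9 N/mm.
Resultant f_max = √[f_tx² + (f_v + f_ty)²] = √[228.5² + (80 + 186.9)²] = 351.3 N/mm.
Capacity per unit length: r_n/Ω = (1/2.0) × 0.6 × 620 × (0.707 × 6) = 789 N/mm.
351.3 ≤ 789 → adequate.

f_max ≈ 351 N/mm; adequate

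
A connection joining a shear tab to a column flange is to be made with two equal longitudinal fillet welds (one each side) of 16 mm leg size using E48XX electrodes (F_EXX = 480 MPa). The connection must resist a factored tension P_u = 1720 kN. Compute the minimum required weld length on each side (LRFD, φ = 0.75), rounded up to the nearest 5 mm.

L = 355 mm on each side

Throat t_e = 0.707 × 16 = 11.31 mm.
φr_n = 0.75 × 0.6 × 480 × 11.31 × 10⁻³ = 2.443 kN/mm.
L_req = P_u / φr_n = 1720 / 2.443 = 703.9 mm total.
Per side: 703.9 / 2 = 352 mm.
Round up → use L = 355 mm on each side.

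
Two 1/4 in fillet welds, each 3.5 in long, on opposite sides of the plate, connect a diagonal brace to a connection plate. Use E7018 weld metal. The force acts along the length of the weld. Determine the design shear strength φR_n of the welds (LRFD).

φR_n ≈ 39 kip

E70XX → F_EXX = 70 ksi.
Effective throat t_e = 0.707 × 0.25 = 0.1767 in.
Total length L = 7 in; A_we = 0.1767 × 7 = 1.237 in².
F_nw = 0.6 F_EXX = 0.6 × 70 = 42 ksi.
φR_n = 0.75 × 42 × 1.237 = 38.97 kip.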